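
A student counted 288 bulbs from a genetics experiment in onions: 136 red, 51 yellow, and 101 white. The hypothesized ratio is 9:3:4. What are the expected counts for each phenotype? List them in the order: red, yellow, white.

Expected counts for N = 288 under a 9:3:4 ratio (total parts = 16):
  red: 288 × 9/16 = 162
  yellow: 288 × 3/16 = 54
  white: 288 × 4/16 = 72

162, 54, 72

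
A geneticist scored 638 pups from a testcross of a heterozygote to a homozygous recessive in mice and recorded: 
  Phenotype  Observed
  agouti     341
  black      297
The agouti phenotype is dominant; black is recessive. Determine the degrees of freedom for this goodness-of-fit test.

1

A testcross of a heterozygote (Aa × aa) gives a 1:1 phenotypic ratio.
A goodness-of-fit test with 2 phenotype classes has df = 2 − 1 = 1.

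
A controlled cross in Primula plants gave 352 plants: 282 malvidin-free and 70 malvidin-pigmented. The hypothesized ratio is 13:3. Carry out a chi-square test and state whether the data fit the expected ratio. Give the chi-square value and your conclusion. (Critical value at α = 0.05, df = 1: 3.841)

Total ratio parts = 16. Expected numbers out of 352:
  malvidin-free: 352 × 13/16 = 286
  malvidin-pigmented: 352 × 3/16 = 66
χ² = Σ (O − E)² / E
  malvidin-free: (282 − 286)² / 286 = 0.0559
  malvidin-pigmented: (70 − 66)² / 66 = 0.2424
χ² = 0.0559 + 0.2424 = 0.2983 ≈ 0.298
Degrees of freedom = 2 − 1 = 1; critical value at α = 0.05 is 3.841.
Since 0.298 < 3.841, we fail to reject the null hypothesis — the data are consistent with the 13:3 ratio.

0.298; consistent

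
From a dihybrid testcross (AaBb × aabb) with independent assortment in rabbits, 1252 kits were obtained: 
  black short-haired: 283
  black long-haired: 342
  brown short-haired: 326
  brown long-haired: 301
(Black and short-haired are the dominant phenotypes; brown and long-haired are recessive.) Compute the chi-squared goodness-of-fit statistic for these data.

6.562

A dihybrid testcross with independent assortment gives a 1:1:1:1 ratio.
The 1:1:1:1 ratio has 4 parts, so with N = 1252 the expected counts are:
  black short-haired: 1252 × 1/4 = 313
  black long-haired: 1252 × 1/4 = 313
  brown short-haired: 1252 × 1/4 = 313
  brown long-haired: 1252 × 1/4 = 313
χ² = Σ (O − E)² / E
  black short-haired: (283 − 313)² / 313 = 2.8754
  black long-haired: (342 − 313)² / 313 = 2.6869
  brown short-haired: (326 − 313)² / 313 = 0.5399
  brown long-haired: (301 − 313)² / 313 = 0.4601
χ² = 2.8754 + 2.6869 + 0.5399 + 0.4601 = 6.5623 ≈ 6.562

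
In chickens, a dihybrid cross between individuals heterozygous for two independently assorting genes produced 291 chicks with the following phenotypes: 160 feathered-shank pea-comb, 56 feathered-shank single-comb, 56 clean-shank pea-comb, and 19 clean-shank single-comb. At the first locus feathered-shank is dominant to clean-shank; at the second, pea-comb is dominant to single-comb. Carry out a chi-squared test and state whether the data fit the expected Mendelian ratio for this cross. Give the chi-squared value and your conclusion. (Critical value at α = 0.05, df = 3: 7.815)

A dihybrid F₂ with independent assortment and complete dominance at both loci gives a 9:3:3:1 phenotypic ratio.
Expected counts for N = 291 under a 9:3:3:1 ratio (total parts = 16):
  feathered-shank pea-comb: 291 × 9/16 = 163.6875
  feathered-shank single-comb: 291 × 3/16 = 54.5625
  clean-shank pea-comb: 291 × 3/16 = 54.5625
  clean-shank single-comb: 291 × 1/16 = 18.1875
χ² = Σ (O − E)² / E
  feathered-shank pea-comb: (160 − 163.6875)² / 163.6875 = 0.0831
  feathered-shank single-comb: (56 − 54.5625)² / 54.5625 = 0.0379
  clean-shank pea-comb: (56 − 54.5625)² / 54.5625 = 0.0379
  clean-shank single-comb: (19 − 18.1875)² / 18.1875 = 0.0363
χ² = 0.0831 + 0.0379 + 0.0379 + 0.0363 = 0.1952 ≈ 0.195
Degrees of freedom = 4 − 1 = 3; critical value at α = 0.05 is 7.815.
Since 0.195 < 7.815, we fail to reject the null hypothesis — the data are consistent with the 9:3:3:1 ratio.

0.195; consistent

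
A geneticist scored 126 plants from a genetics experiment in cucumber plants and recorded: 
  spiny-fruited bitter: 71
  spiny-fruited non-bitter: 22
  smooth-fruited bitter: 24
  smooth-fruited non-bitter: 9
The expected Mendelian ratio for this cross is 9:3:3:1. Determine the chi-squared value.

Total ratio parts = 16. Expected numbers out of 126:
  spiny-fruited bitter: 126 × 9/16 = 70.875
  spiny-fruited non-bitter: 126 × 3/16 = 23.625
  smooth-fruited bitter: 126 × 3/16 = 23.625
  smooth-fruited non-bitter: 126 × 1/16 = 7.875
χ² = Σ (O − E)² / E
  spiny-fruited bitter: (71 − 70.875)² / 70.875 = 0.0002
  spiny-fruited non-bitter: (22 − 23.625)² / 23.625 = 0.1118
  smooth-fruited bitter: (24 − 23.625)² / 23.625 = 0.0060
  smooth-fruited non-bitter: (9 − 7.875)² / 7.875 = 0.1607
χ² = 0.0002 + 0.1118 + 0.0060 + 0.1607 = 0.2787 ≈ 0.279

0.279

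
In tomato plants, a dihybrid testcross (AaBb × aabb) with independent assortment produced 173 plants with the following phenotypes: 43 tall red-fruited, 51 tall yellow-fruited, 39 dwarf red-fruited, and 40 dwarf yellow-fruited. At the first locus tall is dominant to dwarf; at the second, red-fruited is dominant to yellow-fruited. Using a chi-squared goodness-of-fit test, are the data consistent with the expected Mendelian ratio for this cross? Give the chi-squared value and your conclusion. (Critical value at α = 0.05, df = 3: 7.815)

2.052; consistent

A dihybrid testcross with independent assortment gives a 1:1:1:1 ratio.
Under the 1:1:1:1 hypothesis (Σ ratio = 4, N = 173):
  tall red-fruited: 173 × 1/4 = 43.25
  tall yellow-fruited: 173 × 1/4 = 43.25
  dwarf red-fruited: 173 × 1/4 = 43.25
  dwarf yellow-fruited: 173 × 1/4 = 43.25
χ² = Σ (O − E)² / E
  tall red-fruited: (43 − 43.25)² / 43.25 = 0.0014
  tall yellow-fruited: (51 − 43.25)² / 43.25 = 1.3887
  dwarf red-fruited: (39 − 43.25)² / 43.25 = 0.4176
  dwarf yellow-fruited: (40 − 43.25)² / 43.25 = 0.2442
χ² = 0.0014 + 1.3887 + 0.4176 + 0.2442 = 2.0519 ≈ 2.052
Degrees of freedom = 4 − 1 = 3; critical value at α = 0.05 is 7.815.
Since 2.052 < 7.815, we fail to reject the null hypothesis — the data are consistent with the 1:1:1:1 ratio.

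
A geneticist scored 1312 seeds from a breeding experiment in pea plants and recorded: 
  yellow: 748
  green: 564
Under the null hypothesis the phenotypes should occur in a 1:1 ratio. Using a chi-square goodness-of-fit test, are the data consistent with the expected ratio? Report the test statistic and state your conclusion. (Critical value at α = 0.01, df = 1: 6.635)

The 1:1 ratio has 2 parts, so with N = 1312 the expected counts are:
  yellow: 1312 × 1/2 = 656
  green: 1312 × 1/2 = 656
χ² = Σ (O − E)² / E
  yellow: (748 − 656)² / 656 = 12.9024
  green: (564 − 656)² / 656 = 12.9024
χ² = 12.9024 + 12.9024 = 25.8048 ≈ 25.805
Degrees of freedom = 2 − 1 = 1; critical value at α = 0.01 is 6.635.
Since 25.805 > 6.635, we reject the null hypothesis — the data do not fit the 1:1 ratio.

25.805; not consistent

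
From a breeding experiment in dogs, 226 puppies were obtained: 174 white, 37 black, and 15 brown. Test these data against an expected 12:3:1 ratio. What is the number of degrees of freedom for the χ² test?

A goodness-of-fit test with 3 phenotype classes has df = 3 − 1 = 2.

2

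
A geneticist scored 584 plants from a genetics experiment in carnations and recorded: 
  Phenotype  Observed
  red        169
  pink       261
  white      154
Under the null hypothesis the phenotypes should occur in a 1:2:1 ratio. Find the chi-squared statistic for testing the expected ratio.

7.353

Under the 1:2:1 hypothesis (Σ ratio = 4, N = 584):
  red: 584 × 1/4 = 146
  pink: 584 × 2/4 = 292
  white: 584 × 1/4 = 146
χ² = Σ (O − E)² / E
  red: (169 − 146)² / 146 = 3.6233
  pink: (261 − 292)² / 292 = 3.2911
  white: (154 − 146)² / 146 = 0.4384
χ² = 3.6233 + 3.2911 + 0.4384 = 7.3528 ≈ 7.353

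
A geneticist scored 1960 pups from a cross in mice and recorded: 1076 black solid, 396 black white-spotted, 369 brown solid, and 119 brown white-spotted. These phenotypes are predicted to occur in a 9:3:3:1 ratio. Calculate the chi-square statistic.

2.953

Expected counts for N = 1960 under a 9:3:3:1 ratio (total parts = 16):
  black solid: 1960 × 9/16 = 1102.5
  black white-spotted: 1960 × 3/16 = 367.5
  brown solid: 1960 × 3/16 = 367.5
  brown white-spotted: 1960 × 1/16 = 122.5
χ² = Σ (O − E)² / E
  black solid: (1076 − 1102.5)² / 1102.5 = 0.6370
  black white-spotted: (396 − 367.5)² / 367.5 = 2.2102
  brown solid: (369 − 367.5)² / 367.5 = 0.0061
  brown white-spotted: (119 − 122.5)² / 122.5 = 0.1000
χ² = 0.6370 + 2.2102 + 0.0061 + 0.1000 = 2.9533 ≈ 2.953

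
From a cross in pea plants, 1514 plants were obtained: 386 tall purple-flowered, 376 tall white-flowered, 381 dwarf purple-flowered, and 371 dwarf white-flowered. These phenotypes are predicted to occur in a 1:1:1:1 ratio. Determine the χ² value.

Total ratio parts = 4. Expected numbers out of 1514:
  tall purple-flowered: 1514 × 1/4 = 378.5
  tall white-flowered: 1514 × 1/4 = 378.5
  dwarf purple-flowered: 1514 × 1/4 = 378.5
  dwarf white-flowered: 1514 × 1/4 = 378.5
χ² = Σ (O − E)² / E
  tall purple-flowered: (386 − 378.5)² / 378.5 = 0.1486
  tall white-flowered: (376 − 378.5)² / 378.5 = 0.0165
  dwarf purple-flowered: (381 − 378.5)² / 378.5 = 0.0165
  dwarf white-flowered: (371 − 378.5)² / 378.5 = 0.1486
χ² = 0.1486 + 0.0165 + 0.0165 + 0.1486 = 0.3302 ≈ 0.330

0.330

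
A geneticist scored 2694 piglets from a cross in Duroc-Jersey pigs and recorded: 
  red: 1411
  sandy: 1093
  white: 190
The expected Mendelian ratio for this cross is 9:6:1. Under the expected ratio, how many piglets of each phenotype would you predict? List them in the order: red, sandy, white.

1515.375, 1010.25, 168.375

Total ratio parts = 16. Expected numbers out of 2694:
  red: 2694 × 9/16 = 1515.375
  sandy: 2694 × 6/16 = 1010.25
  white: 2694 × 1/16 = 168.375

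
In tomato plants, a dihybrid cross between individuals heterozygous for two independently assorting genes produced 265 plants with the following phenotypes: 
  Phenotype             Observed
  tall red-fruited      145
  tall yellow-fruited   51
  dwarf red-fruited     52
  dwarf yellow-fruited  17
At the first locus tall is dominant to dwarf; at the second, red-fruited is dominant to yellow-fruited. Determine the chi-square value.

A dihybrid F₂ with independent assortment and complete dominance at both loci gives a 9:3:3:1 phenotypic ratio.
The 9:3:3:1 ratio has 16 parts, so with N = 265 the expected counts are:
  tall red-fruited: 265 × 9/16 = 149.0625
  tall yellow-fruited: 265 × 3/16 = 49.6875
  dwarf red-fruited: 265 × 3/16 = 49.6875
  dwarf yellow-fruited: 265 × 1/16 = 16.5625
χ² = Σ (O − E)² / E
  tall red-fruited: (145 − 149.0625)² / 149.0625 = 0.1107
  tall yellow-fruited: (51 − 49.6875)² / 49.6875 = 0.0347
  dwarf red-fruited: (52 − 49.6875)² / 49.6875 = 0.1076
  dwarf yellow-fruited: (17 − 16.5625)² / 16.5625 = 0.0116
χ² = 0.1107 + 0.0347 + 0.1076 + 0.0116 = 0.2646 ≈ 0.265

0.265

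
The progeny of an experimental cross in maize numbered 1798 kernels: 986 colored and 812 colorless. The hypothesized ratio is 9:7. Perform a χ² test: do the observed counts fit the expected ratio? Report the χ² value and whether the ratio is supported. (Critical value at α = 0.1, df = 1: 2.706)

1.455; consistent

Expected counts for N = 1798 under a 9:7 ratio (total parts = 16):
  colored: 1798 × 9/16 = 1011.375
  colorless: 1798 × 7/16 = 786.625
χ² = Σ (O − E)² / E
  colored: (986 − 1011.375)² / 1011.375 = 0.6366
  colorless: (812 − 786.625)² / 786.625 = 0.8185
χ² = 0.6366 + 0.8185 = 1.4551 ≈ 1.455
Degrees of freedom = 2 − 1 = 1; critical value at α = 0.1 is 2.706.
Since 1.455 < 2.706, we fail to reject the null hypothesis — the data are consistent with the 9:7 ratio.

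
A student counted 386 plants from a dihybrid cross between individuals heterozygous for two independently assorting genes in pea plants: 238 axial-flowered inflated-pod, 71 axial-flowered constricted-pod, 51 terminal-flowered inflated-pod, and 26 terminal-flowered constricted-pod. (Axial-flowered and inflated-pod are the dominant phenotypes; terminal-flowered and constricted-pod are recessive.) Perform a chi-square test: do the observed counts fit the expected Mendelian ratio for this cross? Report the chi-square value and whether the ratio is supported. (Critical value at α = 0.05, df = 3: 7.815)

8.492; not consistent

A dihybrid F₂ with independent assortment and complete dominance at both loci gives a 9:3:3:1 phenotypic ratio.
Expected counts for N = 386 under a 9:3:3:1 ratio (total parts = 16):
  axial-flowered inflated-pod: 386 × 9/16 = 217.125
  axial-flowered constricted-pod: 386 × 3/16 = 72.375
  terminal-flowered inflated-pod: 386 × 3/16 = 72.375
  terminal-flowered constricted-pod: 386 × 1/16 = 24.125
χ² = Σ (O − E)² / E
  axial-flowered inflated-pod: (238 − 217.125)² / 217.125 = 2.0070
  axial-flowered constricted-pod: (71 − 72.375)² / 72.375 = 0.0261
  terminal-flowered inflated-pod: (51 − 72.375)² / 72.375 = 6.3128
  terminal-flowered constricted-pod: (26 − 24.125)² / 24.125 = 0.1457
χ² = 2.0070 + 0.0261 + 6.3128 + 0.1457 = 8.4916 ≈ 8.492
Degrees of freedom = 4 − 1 = 3; critical value at α = 0.05 is 7.815.
Since 8.492 > 7.815, we reject the null hypothesis — the data do not fit the 9:3:3:1 ratio.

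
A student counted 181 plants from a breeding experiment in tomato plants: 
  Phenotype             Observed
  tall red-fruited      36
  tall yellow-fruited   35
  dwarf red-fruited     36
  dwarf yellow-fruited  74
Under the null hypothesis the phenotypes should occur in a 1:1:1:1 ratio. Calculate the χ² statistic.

The 1:1:1:1 ratio has 4 parts, so with N = 181 the expected counts are:
  tall red-fruited: 181 × 1/4 = 45.25
  tall yellow-fruited: 181 × 1/4 = 45.25
  dwarf red-fruited: 181 × 1/4 = 45.25
  dwarf yellow-fruited: 181 × 1/4 = 45.25
χ² = Σ (O − E)² / E
  tall red-fruited: (36 − 45.25)² / 45.25 = 1.8909
  tall yellow-fruited: (35 − 45.25)² / 45.25 = 2.3218
  dwarf red-fruited: (36 − 45.25)² / 45.25 = 1.8909
  dwarf yellow-fruited: (74 − 45.25)² / 45.25 = 18.2666
χ² = 1.8909 + 2.3218 + 1.8909 + 18.2666 = 24.3702 ≈ 24.370

24.370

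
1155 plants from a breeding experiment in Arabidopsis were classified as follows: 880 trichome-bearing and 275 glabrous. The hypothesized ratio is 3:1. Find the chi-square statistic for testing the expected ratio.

0.873

Total ratio parts = 4. Expected numbers out of 1155:
  trichome-bearing: 1155 × 3/4 = 866.25
  glabrous: 1155 × 1/4 = 288.75
χ² = Σ (O − E)² / E
  trichome-bearing: (880 − 866.25)² / 866.25 = 0.2183
  glabrous: (275 − 288.75)² / 288.75 = 0.6548
χ² = 0.2183 + 0.6548 = 0.8731 ≈ 0.873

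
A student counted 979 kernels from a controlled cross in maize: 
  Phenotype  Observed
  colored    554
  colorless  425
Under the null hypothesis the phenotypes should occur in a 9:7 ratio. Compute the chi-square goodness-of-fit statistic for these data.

Expected counts for N = 979 under a 9:7 ratio (total parts = 16):
  colored: 979 × 9/16 = 550.6875
  colorless: 979 × 7/16 = 428.3125
χ² = Σ (O − E)² / E
  colored: (554 − 550.6875)² / 550.6875 = 0.0199
  colorless: (425 − 428.3125)² / 428.3125 = 0.0256
χ² = 0.0199 + 0.0256 = 0.0455 ≈ 0.046

0.046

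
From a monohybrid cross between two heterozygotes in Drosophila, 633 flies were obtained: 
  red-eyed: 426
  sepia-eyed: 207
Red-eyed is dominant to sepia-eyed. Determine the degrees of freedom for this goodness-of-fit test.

1

For a monohybrid cross between heterozygotes with complete dominance, the expected phenotypic ratio is 3:1.
A goodness-of-fit test with 2 phenotype classes has df = 2 − 1 = 1.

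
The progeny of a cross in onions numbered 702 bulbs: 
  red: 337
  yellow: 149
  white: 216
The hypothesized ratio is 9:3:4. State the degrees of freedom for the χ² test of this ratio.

A goodness-of-fit test with 3 phenotype classes has df = 3 − 1 = 2.

2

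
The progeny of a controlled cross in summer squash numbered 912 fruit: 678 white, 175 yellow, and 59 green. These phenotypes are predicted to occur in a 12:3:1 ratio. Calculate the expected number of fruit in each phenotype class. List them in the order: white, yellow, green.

684, 171, 57

Under the 12:3:1 hypothesis (Σ ratio = 16, N = 912):
  white: 912 × 12/16 = 684
  yellow: 912 × 3/16 = 171
  green: 912 × 1/16 = 57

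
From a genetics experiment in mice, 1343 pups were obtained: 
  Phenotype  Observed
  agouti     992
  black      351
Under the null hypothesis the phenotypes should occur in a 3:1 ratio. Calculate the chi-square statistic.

Total ratio parts = 4. Expected numbers out of 1343:
  agouti: 1343 × 3/4 = 1007.25
  black: 1343 × 1/4 = 335.75
χ² = Σ (O − E)² / E
  agouti: (992 − 1007.25)² / 1007.25 = 0.2309
  black: (351 − 335.75)² / 335.75 = 0.6927
χ² = 0.2309 + 0.6927 = 0.9236 ≈ 0.924

0.924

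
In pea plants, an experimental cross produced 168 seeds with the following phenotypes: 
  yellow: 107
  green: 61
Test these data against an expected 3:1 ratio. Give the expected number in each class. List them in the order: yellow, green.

126, 42

Total ratio parts = 4. Expected numbers out of 168:
  yellow: 168 × 3/4 = 126
  green: 168 × 1/4 = 42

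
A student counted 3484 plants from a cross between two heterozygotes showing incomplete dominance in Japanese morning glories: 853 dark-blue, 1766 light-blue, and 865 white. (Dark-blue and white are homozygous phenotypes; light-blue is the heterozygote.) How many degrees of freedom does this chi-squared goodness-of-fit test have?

With incomplete dominance, a heterozygote × heterozygote cross gives a 1:2:1 phenotypic ratio.
A goodness-of-fit test with 3 phenotype classes has df = 3 − 1 = 2.

2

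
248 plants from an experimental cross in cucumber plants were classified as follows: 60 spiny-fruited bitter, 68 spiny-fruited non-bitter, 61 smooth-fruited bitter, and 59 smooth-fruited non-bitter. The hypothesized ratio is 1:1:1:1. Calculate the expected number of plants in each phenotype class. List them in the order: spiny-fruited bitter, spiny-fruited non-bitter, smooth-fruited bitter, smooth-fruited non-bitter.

Expected counts for N = 248 under a 1:1:1:1 ratio (total parts = 4):
  spiny-fruited bitter: 248 × 1/4 = 62
  spiny-fruited non-bitter: 248 × 1/4 = 62
  smooth-fruited bitter: 248 × 1/4 = 62
  smooth-fruited non-bitter: 248 × 1/4 = 62

62, 62, 62, 62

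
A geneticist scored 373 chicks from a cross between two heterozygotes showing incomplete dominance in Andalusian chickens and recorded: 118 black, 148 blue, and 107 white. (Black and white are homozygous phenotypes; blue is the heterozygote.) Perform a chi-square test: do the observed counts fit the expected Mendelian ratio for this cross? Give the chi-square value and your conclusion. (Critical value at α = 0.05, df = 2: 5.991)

With incomplete dominance, a heterozygote × heterozygote cross gives a 1:2:1 phenotypic ratio.
Total ratio parts = 4. Expected numbers out of 373:
  black: 373 × 1/4 = 93.25
  blue: 373 × 2/4 = 186.5
  white: 373 × 1/4 = 93.25
χ² = Σ (O − E)² / E
  black: (118 − 93.25)² / 93.25 = 6.5690
  blue: (148 − 186.5)² / 186.5 = 7.9477
  white: (107 − 93.25)² / 93.25 = 2.0275
χ² = 6.5690 + 7.9477 + 2.0275 = 16.5442 ≈ 16.544
Degrees of freedom = 3 − 1 = 2; critical value at α = 0.05 is 5.991.
Since 16.544 > 5.991, we reject the null hypothesis — the data do not fit the 1:2:1 ratio.

16.544; not consistent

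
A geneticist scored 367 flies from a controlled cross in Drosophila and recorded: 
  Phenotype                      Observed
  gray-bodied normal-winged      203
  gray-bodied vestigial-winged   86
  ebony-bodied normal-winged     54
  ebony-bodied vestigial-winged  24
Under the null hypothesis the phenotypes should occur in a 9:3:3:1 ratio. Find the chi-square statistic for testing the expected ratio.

7.588

The 9:3:3:1 ratio has 16 parts, so with N = 367 the expected counts are:
  gray-bodied normal-winged: 367 × 9/16 = 206.4375
  gray-bodied vestigial-winged: 367 × 3/16 = 68.8125
  ebony-bodied normal-winged: 367 × 3/16 = 68.8125
  ebony-bodied vestigial-winged: 367 × 1/16 = 22.9375
χ² = Σ (O − E)² / E
  gray-bodied normal-winged: (203 − 206.4375)² / 206.4375 = 0.0572
  gray-bodied vestigial-winged: (86 − 68.8125)² / 68.8125 = 4.2930
  ebony-bodied normal-winged: (54 − 68.8125)² / 68.8125 = 3.1885
  ebony-bodied vestigial-winged: (24 − 22.9375)² / 22.9375 = 0.0492
χ² = 0.0572 + 4.2930 + 3.1885 + 0.0492 = 7.5879 ≈ 7.588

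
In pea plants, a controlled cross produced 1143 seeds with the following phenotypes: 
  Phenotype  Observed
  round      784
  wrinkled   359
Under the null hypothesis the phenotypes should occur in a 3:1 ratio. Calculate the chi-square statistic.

25.036

Expected counts for N = 1143 under a 3:1 ratio (total parts = 4):
  round: 1143 × 3/4 = 857.25
  wrinkled: 1143 × 1/4 = 285.75
χ² = Σ (O − E)² / E
  round: (784 − 857.25)² / 857.25 = 6.2590
  wrinkled: (359 − 285.75)² / 285.75 = 18.7771
χ² = 6.2590 + 18.7771 = 25.0361 ≈ 25.036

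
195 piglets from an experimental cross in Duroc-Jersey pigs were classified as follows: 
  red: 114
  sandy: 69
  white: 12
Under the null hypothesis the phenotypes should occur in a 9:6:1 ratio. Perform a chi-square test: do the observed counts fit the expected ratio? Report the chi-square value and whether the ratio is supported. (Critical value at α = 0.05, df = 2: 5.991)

0.405; consistent

Expected counts for N = 195 under a 9:6:1 ratio (total parts = 16):
  red: 195 × 9/16 = 109.6875
  sandy: 195 × 6/16 = 73.125
  white: 195 × 1/16 = 12.1875
χ² = Σ (O − E)² / E
  red: (114 − 109.6875)² / 109.6875 = 0.1696
  sandy: (69 − 73.125)² / 73.125 = 0.2327
  white: (12 − 12.1875)² / 12.1875 = 0.0029
χ² = 0.1696 + 0.2327 + 0.0029 = 0.4052 ≈ 0.405
Degrees of freedom = 3 − 1 = 2; critical value at α = 0.05 is 5.991.
Since 0.405 < 5.991, we fail to reject the null hypothesis — the data are consistent with the 9:6:1 ratio.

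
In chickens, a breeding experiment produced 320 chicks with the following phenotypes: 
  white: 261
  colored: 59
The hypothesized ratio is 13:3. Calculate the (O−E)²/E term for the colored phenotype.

0.017

The 13:3 ratio has 16 parts, so with N = 320 the expected counts are:
  white: 320 × 13/16 = 260
  colored: 320 × 3/16 = 60
Contribution of colored: (59 − 60)² / 60 = 0.0167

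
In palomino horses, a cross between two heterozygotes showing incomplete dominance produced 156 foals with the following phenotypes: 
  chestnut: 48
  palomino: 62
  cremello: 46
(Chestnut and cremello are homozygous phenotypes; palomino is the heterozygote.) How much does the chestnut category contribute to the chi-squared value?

2.077

With incomplete dominance, a heterozygote × heterozygote cross gives a 1:2:1 phenotypic ratio.
The 1:2:1 ratio has 4 parts, so with N = 156 the expected counts are:
  chestnut: 156 × 1/4 = 39
  palomino: 156 × 2/4 = 78
  cremello: 156 × 1/4 = 39
Contribution of chestnut: (48 − 39)² / 39 = 2.0769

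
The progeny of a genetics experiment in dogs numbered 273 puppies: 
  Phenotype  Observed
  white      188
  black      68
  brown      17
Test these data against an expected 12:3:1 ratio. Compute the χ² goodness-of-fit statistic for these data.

Expected counts for N = 273 under a 12:3:1 ratio (total parts = 16):
  white: 273 × 12/16 = 204.75
  black: 273 × 3/16 = 51.1875
  brown: 273 × 1/16 = 17.0625
χ² = Σ (O − E)² / E
  white: (188 − 204.75)² / 204.75 = 1.3703
  black: (68 − 51.1875)² / 51.1875 = 5.5221
  brown: (17 − 17.0625)² / 17.0625 = 0.0002
χ² = 1.3703 + 5.5221 + 0.0002 = 6.8926 ≈ 6.893

6.893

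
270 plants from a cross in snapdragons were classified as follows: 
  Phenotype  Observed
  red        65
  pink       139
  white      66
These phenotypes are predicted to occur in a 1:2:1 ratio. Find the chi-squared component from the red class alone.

0.093

Under the 1:2:1 hypothesis (Σ ratio = 4, N = 270):
  red: 270 × 1/4 = 67.5
  pink: 270 × 2/4 = 135
  white: 270 × 1/4 = 67.5
Contribution of red: (65 − 67.5)² / 67.5 = 0.0926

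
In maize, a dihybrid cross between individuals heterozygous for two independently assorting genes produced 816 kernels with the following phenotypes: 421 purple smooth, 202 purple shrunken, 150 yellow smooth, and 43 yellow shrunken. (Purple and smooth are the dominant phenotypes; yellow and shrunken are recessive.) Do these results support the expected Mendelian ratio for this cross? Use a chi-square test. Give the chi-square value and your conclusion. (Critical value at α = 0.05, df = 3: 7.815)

A dihybrid F₂ with independent assortment and complete dominance at both loci gives a 9:3:3:1 phenotypic ratio.
Under the 9:3:3:1 hypothesis (Σ ratio = 16, N = 816):
  purple smooth: 816 × 9/16 = 459
  purple shrunken: 816 × 3/16 = 153
  yellow smooth: 816 × 3/16 = 153
  yellow shrunken: 816 × 1/16 = 51
χ² = Σ (O − E)² / E
  purple smooth: (421 − 459)² / 459 = 3.1460
  purple shrunken: (202 − 153)² / 153 = 15.6928
  yellow smooth: (150 − 153)² / 153 = 0.0588
  yellow shrunken: (43 − 51)² / 51 = 1.2549
χ² = 3.1460 + 15.6928 + 0.0588 + 1.2549 = 20.1525 ≈ 20.153
Degrees of freedom = 4 − 1 = 3; critical value at α = 0.05 is 7.815.
Since 20.153 > 7.815, we reject the null hypothesis — the data do not fit the 9:3:3:1 ratio.

20.153; not consistent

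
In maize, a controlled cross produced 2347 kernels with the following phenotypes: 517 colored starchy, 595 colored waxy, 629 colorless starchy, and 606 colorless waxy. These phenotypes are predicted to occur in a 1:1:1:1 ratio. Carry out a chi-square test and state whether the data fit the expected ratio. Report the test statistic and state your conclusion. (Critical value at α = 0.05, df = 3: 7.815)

Expected counts for N = 2347 under a 1:1:1:1 ratio (total parts = 4):
  colored starchy: 2347 × 1/4 = 586.75
  colored waxy: 2347 × 1/4 = 586.75
  colorless starchy: 2347 × 1/4 = 586.75
  colorless waxy: 2347 × 1/4 = 586.75
χ² = Σ (O − E)² / E
  colored starchy: (517 − 586.75)² / 586.75 = 8.2915
  colored waxy: (595 − 586.75)² / 586.75 = 0.1160
  colorless starchy: (629 − 586.75)² / 586.75 = 3.0423
  colorless waxy: (606 − 586.75)² / 586.75 = 0.6316
χ² = 8.2915 + 0.1160 + 3.0423 + 0.6316 = 12.0814 ≈ 12.081
Degrees of freedom = 4 − 1 = 3; critical value at α = 0.05 is 7.815.
Since 12.081 > 7.815, we reject the null hypothesis — the data do not fit the 1:1:1:1 ratio.

12.081; not consistent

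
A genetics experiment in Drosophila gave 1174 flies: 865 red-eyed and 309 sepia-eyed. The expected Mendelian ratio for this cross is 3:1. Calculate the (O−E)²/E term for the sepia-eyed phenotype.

Expected counts for N = 1174 under a 3:1 ratio (total parts = 4):
  red-eyed: 1174 × 3/4 = 880.5
  sepia-eyed: 1174 × 1/4 = 293.5
Contribution of sepia-eyed: (309 − 293.5)² / 293.5 = 0.8186

0.819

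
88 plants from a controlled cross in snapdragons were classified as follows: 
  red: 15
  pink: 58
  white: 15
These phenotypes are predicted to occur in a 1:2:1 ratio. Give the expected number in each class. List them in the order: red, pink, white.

22, 44, 22

Under the 1:2:1 hypothesis (Σ ratio = 4, N = 88):
  red: 88 × 1/4 = 22
  pink: 88 × 2/4 = 44
  white: 88 × 1/4 = 22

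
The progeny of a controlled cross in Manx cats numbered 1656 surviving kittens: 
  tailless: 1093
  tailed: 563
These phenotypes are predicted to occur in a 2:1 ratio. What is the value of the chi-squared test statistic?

0.329

Total ratio parts = 3. Expected numbers out of 1656:
  tailless: 1656 × 2/3 = 1104
  tailed: 1656 × 1/3 = 552
χ² = Σ (O − E)² / E
  tailless: (1093 − 1104)² / 1104 = 0.1096
  tailed: (563 − 552)² / 552 = 0.2192
χ² = 0.1096 + 0.2192 = 0.3288 ≈ 0.329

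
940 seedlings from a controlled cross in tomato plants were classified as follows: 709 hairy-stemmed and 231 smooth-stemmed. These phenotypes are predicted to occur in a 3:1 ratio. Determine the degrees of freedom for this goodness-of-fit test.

A goodness-of-fit test with 2 phenotype classes has df = 2 − 1 = 1.

1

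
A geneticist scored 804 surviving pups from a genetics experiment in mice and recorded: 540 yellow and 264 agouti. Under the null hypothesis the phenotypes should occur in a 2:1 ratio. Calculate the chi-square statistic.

0.090

Total ratio parts = 3. Expected numbers out of 804:
  yellow: 804 × 2/3 = 536
  agouti: 804 × 1/3 = 268
χ² = Σ (O − E)² / E
  yellow: (540 − 536)² / 536 = 0.0299
  agouti: (264 − 268)² / 268 = 0.0597
χ² = 0.0299 + 0.0597 = 0.0896 ≈ 0.090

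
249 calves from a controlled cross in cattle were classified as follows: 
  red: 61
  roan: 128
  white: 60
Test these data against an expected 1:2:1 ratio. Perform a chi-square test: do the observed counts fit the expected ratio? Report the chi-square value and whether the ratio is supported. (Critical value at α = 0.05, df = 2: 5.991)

0.205; consistent

Expected counts for N = 249 under a 1:2:1 ratio (total parts = 4):
  red: 249 × 1/4 = 62.25
  roan: 249 × 2/4 = 124.5
  white: 249 × 1/4 = 62.25
χ² = Σ (O − E)² / E
  red: (61 − 62.25)² / 62.25 = 0.0251
  roan: (128 − 124.5)² / 124.5 = 0.0984
  white: (60 − 62.25)² / 62.25 = 0.0813
χ² = 0.0251 + 0.0984 + 0.0813 = 0.2048 ≈ 0.205
Degrees of freedom = 3 − 1 = 2; critical value at α = 0.05 is 5.991.
Since 0.205 < 5.991, we fail to reject the null hypothesis — the data are consistent with the 1:2:1 ratio.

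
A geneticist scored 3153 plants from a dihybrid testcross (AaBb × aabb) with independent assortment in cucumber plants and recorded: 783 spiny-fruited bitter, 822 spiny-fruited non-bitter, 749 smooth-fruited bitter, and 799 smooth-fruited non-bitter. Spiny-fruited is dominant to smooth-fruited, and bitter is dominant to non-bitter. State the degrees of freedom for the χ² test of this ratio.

A dihybrid testcross with independent assortment gives a 1:1:1:1 ratio.
A goodness-of-fit test with 4 phenotype classes has df = 4 − 1 = 3.

3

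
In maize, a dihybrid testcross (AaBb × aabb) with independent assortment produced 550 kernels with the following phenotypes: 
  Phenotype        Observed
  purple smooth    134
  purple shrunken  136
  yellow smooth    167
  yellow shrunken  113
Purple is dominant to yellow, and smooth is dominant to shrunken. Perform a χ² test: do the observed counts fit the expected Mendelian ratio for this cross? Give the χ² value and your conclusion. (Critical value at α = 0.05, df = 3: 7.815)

10.800; not consistent

A dihybrid testcross with independent assortment gives a 1:1:1:1 ratio.
Total ratio parts = 4. Expected numbers out of 550:
  purple smooth: 550 × 1/4 = 137.5
  purple shrunken: 550 × 1/4 = 137.5
  yellow smooth: 550 × 1/4 = 137.5
  yellow shrunken: 550 × 1/4 = 137.5
χ² = Σ (O − E)² / E
  purple smooth: (134 − 137.5)² / 137.5 = 0.0891
  purple shrunken: (136 − 137.5)² / 137.5 = 0.0164
  yellow smooth: (167 − 137.5)² / 137.5 = 6.3291
  yellow shrunken: (113 − 137.5)² / 137.5 = 4.3655
χ² = 0.0891 + 0.0164 + 6.3291 + 4.3655 = 10.8001 ≈ 10.800
Degrees of freedom = 4 − 1 = 3; critical value at α = 0.05 is 7.815.
Since 10.800 > 7.815, we reject the null hypothesis — the data do not fit the 1:1:1:1 ratio.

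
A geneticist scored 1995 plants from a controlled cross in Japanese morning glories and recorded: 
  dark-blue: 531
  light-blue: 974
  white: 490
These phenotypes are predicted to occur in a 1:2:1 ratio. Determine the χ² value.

2.792

Expected counts for N = 1995 under a 1:2:1 ratio (total parts = 4):
  dark-blue: 1995 × 1/4 = 498.75
  light-blue: 1995 × 2/4 = 997.5
  white: 1995 × 1/4 = 498.75
χ² = Σ (O − E)² / E
  dark-blue: (531 − 498.75)² / 498.75 = 2.0853
  light-blue: (974 − 997.5)² / 997.5 = 0.5536
  white: (490 − 498.75)² / 498.75 = 0.1535
χ² = 2.0853 + 0.5536 + 0.1535 = 2.7924 ≈ 2.792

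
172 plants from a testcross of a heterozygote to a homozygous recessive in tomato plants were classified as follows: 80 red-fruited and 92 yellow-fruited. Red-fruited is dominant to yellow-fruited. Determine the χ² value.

A testcross of a heterozygote (Aa × aa) gives a 1:1 phenotypic ratio.
Under the 1:1 hypothesis (Σ ratio = 2, N = 172):
  red-fruited: 172 × 1/2 = 86
  yellow-fruited: 172 × 1/2 = 86
χ² = Σ (O − E)² / E
  red-fruited: (80 − 86)² / 86 = 0.4186
  yellow-fruited: (92 − 86)² / 86 = 0.4186
χ² = 0.4186 + 0.4186 = 0.8372 ≈ 0.837

0.837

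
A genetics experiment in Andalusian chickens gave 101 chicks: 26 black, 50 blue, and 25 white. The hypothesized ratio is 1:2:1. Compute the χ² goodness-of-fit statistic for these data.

0.030

The 1:2:1 ratio has 4 parts, so with N = 101 the expected counts are:
  black: 101 × 1/4 = 25.25
  blue: 101 × 2/4 = 50.5
  white: 101 × 1/4 = 25.25
χ² = Σ (O − E)² / E
  black: (26 − 25.25)² / 25.25 = 0.0223
  blue: (50 − 50.5)² / 50.5 = 0.0050
  white: (25 − 25.25)² / 25.25 = 0.0025
χ² = 0.0223 + 0.0050 + 0.0025 = 0.0298 ≈ 0.030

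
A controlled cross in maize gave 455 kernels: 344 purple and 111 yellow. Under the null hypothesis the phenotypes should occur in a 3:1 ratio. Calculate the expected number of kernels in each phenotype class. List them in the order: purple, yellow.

341.25, 113.75

Under the 3:1 hypothesis (Σ ratio = 4, N = 455):
  purple: 455 × 3/4 = 341.25
  yellow: 455 × 1/4 = 113.75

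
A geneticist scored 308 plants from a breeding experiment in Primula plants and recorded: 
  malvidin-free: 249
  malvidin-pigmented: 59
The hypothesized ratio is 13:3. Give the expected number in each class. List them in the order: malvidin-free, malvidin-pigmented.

Total ratio parts = 16. Expected numbers out of 308:
  malvidin-free: 308 × 13/16 = 250.25
  malvidin-pigmented: 308 × 3/16 = 57.75

250.25, 57.75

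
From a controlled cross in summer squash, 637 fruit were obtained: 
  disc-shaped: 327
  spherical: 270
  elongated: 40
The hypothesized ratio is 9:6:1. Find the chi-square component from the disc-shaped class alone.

2.736

The 9:6:1 ratio has 16 parts, so with N = 637 the expected counts are:
  disc-shaped: 637 × 9/16 = 358.3125
  spherical: 637 × 6/16 = 238.875
  elongated: 637 × 1/16 = 39.8125
Contribution of disc-shaped: (327 − 358.3125)² / 358.3125 = 2.7364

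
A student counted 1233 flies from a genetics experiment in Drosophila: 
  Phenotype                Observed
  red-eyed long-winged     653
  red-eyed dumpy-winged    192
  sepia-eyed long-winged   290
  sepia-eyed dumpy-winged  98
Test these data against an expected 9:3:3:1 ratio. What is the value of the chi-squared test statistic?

29.665

Under the 9:3:3:1 hypothesis (Σ ratio = 16, N = 1233):
  red-eyed long-winged: 1233 × 9/16 = 693.5625
  red-eyed dumpy-winged: 1233 × 3/16 = 231.1875
  sepia-eyed long-winged: 1233 × 3/16 = 231.1875
  sepia-eyed dumpy-winged: 1233 × 1/16 = 77.0625
χ² = Σ (O − E)² / E
  red-eyed long-winged: (653 − 693.5625)² / 693.5625 = 2.3723
  red-eyed dumpy-winged: (192 − 231.1875)² / 231.1875 = 6.6425
  sepia-eyed long-winged: (290 − 231.1875)² / 231.1875 = 14.9615
  sepia-eyed dumpy-winged: (98 − 77.0625)² / 77.0625 = 5.6886
χ² = 2.3723 + 6.6425 + 14.9615 + 5.6886 = 29.6649 ≈ 29.665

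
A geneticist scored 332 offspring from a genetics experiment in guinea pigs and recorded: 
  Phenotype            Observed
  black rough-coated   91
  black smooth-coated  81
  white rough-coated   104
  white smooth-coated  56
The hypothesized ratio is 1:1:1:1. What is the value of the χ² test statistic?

Expected counts for N = 332 under a 1:1:1:1 ratio (total parts = 4):
  black rough-coated: 332 × 1/4 = 83
  black smooth-coated: 332 × 1/4 = 83
  white rough-coated: 332 × 1/4 = 83
  white smooth-coated: 332 × 1/4 = 83
χ² = Σ (O − E)² / E
  black rough-coated: (91 − 83)² / 83 = 0.7711
  black smooth-coated: (81 − 83)² / 83 = 0.0482
  white rough-coated: (104 − 83)² / 83 = 5.3133
  white smooth-coated: (56 − 83)² / 83 = 8.7831
χ² = 0.7711 + 0.0482 + 5.3133 + 8.7831 = 14.9157 ≈ 14.916

14.916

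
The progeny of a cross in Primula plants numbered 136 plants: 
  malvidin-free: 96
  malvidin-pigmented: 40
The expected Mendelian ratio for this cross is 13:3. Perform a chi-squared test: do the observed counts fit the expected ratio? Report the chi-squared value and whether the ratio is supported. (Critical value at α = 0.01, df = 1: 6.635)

10.148; not consistent

The 13:3 ratio has 16 parts, so with N = 136 the expected counts are:
  malvidin-free: 136 × 13/16 = 110.5
  malvidin-pigmented: 136 × 3/16 = 25.5
χ² = Σ (O − E)² / E
  malvidin-free: (96 − 110.5)² / 110.5 = 1.9027
  malvidin-pigmented: (40 − 25.5)² / 25.5 = 8.2451
χ² = 1.9027 + 8.2451 = 10.1478 ≈ 10.148
Degrees of freedom = 2 − 1 = 1; critical value at α = 0.01 is 6.635.
Since 10.148 > 6.635, we reject the null hypothesis — the data do not fit the 13:3 ratio.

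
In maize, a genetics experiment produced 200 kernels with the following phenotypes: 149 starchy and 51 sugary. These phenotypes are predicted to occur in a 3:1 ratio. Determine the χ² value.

The 3:1 ratio has 4 parts, so with N = 200 the expected counts are:
  starchy: 200 × 3/4 = 150
  sugary: 200 × 1/4 = 50
χ² = Σ (O − E)² / E
  starchy: (149 − 150)² / 150 = 0.0067
  sugary: (51 − 50)² / 50 = 0.0200
χ² = 0.0067 + 0.0200 = 0.0267 ≈ 0.027

0.027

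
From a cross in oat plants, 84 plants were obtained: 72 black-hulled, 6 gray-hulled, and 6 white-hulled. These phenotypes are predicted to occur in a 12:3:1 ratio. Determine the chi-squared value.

7.429

Total ratio parts = 16. Expected numbers out of 84:
  black-hulled: 84 × 12/16 = 63
  gray-hulled: 84 × 3/16 = 15.75
  white-hulled: 84 × 1/16 = 5.25
χ² = Σ (O − E)² / E
  black-hulled: (72 − 63)² / 63 = 1.2857
  gray-hulled: (6 − 15.75)² / 15.75 = 6.0357
  white-hulled: (6 − 5.25)² / 5.25 = 0.1071
χ² = 1.2857 + 6.0357 + 0.1071 = 7.4285 ≈ 7.429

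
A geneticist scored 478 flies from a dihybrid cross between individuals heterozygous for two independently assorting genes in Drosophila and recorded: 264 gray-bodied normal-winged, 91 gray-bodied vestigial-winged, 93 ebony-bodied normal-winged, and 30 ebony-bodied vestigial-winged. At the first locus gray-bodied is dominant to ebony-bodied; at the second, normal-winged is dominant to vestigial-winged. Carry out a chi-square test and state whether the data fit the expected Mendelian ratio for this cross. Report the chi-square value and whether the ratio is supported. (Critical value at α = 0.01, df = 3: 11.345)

0.237; consistent

A dihybrid F₂ with independent assortment and complete dominance at both loci gives a 9:3:3:1 phenotypic ratio.
Total ratio parts = 16. Expected numbers out of 478:
  gray-bodied normal-winged: 478 × 9/16 = 268.875
  gray-bodied vestigial-winged: 478 × 3/16 = 89.625
  ebony-bodied normal-winged: 478 × 3/16 = 89.625
  ebony-bodied vestigial-winged: 478 × 1/16 = 29.875
χ² = Σ (O − E)² / E
  gray-bodied normal-winged: (264 − 268.875)² / 268.875 = 0.0884
  gray-bodied vestigial-winged: (91 − 89.625)² / 89.625 = 0.0211
  ebony-bodied normal-winged: (93 − 89.625)² / 89.625 = 0.1271
  ebony-bodied vestigial-winged: (30 − 29.875)² / 29.875 = 0.0005
χ² = 0.0884 + 0.0211 + 0.1271 + 0.0005 = 0.2371 ≈ 0.237
Degrees of freedom = 4 − 1 = 3; critical value at α = 0.01 is 11.345.
Since 0.237 < 11.345, we fail to reject the null hypothesis — the data are consistent with the 9:3:3:1 ratio.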